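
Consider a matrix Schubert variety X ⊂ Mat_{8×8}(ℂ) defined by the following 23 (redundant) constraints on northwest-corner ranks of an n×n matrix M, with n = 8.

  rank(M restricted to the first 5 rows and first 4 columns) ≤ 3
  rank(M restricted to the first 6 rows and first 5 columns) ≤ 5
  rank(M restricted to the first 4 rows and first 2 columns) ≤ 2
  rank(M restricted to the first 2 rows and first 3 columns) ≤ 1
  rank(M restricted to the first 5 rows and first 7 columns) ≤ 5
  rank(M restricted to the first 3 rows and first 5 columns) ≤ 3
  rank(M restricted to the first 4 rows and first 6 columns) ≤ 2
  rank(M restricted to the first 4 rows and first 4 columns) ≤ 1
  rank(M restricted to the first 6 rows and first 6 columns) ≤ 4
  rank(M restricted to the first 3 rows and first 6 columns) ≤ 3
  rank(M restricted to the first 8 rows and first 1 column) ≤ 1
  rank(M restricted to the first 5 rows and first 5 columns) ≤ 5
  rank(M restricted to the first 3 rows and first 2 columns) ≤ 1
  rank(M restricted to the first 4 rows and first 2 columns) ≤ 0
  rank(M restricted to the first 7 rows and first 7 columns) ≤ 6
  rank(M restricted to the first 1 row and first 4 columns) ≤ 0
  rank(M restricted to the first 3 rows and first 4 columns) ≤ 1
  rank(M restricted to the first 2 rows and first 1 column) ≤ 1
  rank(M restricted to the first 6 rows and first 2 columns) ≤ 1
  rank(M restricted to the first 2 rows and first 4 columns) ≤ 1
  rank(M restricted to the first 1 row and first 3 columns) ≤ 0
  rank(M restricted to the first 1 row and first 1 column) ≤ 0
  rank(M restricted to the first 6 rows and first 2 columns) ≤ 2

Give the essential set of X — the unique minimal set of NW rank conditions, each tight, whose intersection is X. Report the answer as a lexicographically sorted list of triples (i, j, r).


Rank table r_w(8×8) implied by the 23 constraints:

  R[1]: 0 0 0 0 1 1 1 1
  R[2]: 0 0 1 1 2 2 2 2
  R[3]: 0 0 1 1 2 2 3 3
  R[4]: 0 0 1 1 2 2 3 4
  R[5]: 1 1 2 2 3 3 4 5
  R[6]: 1 1 2 3 4 4 5 6
  R[7]: 1 2 3 4 5 5 6 7
  R[8]: 1 2 3 4 5 6 7 8

hence w(1..8) = (5, 3, 7, 8, 1, 4, 2, 6).

5 SE-corners of the 15-cell Rothe diagram give Ess(w):

[(1, 4, 0), (4, 2, 0), (4, 4, 1), (4, 6, 2), (6, 2, 1)]


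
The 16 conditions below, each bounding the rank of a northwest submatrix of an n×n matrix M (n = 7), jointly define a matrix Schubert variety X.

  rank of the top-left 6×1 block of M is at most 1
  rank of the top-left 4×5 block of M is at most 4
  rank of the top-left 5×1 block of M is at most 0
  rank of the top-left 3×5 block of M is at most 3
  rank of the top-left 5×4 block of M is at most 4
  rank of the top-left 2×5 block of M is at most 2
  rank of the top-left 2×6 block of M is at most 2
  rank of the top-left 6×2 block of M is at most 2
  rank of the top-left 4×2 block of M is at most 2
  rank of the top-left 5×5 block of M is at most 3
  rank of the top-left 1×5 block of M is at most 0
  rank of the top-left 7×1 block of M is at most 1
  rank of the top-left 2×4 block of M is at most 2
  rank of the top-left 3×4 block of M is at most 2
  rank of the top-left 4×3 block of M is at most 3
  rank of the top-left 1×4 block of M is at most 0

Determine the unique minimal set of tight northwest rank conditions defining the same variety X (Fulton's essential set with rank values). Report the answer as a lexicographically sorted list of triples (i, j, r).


Reconstructing r_w from the 16 given conditions:

  i=1: 0  0  0  0  0  1  1
  i=2: 0  1  1  1  1  2  2
  i=3: 0  1  2  2  2  3  3
  i=4: 0  1  2  3  3  4  4
  i=5: 0  1  2  3  3  4  5
  i=6: 1  2  3  4  4  5  6
  i=7: 1  2  3  4  5  6  7

so w = (6, 2, 3, 4, 7, 1, 5).

D(w) has 10 cells with 3 SE-corners; essential set:

[(1, 5, 0), (5, 1, 0), (5, 5, 3)]


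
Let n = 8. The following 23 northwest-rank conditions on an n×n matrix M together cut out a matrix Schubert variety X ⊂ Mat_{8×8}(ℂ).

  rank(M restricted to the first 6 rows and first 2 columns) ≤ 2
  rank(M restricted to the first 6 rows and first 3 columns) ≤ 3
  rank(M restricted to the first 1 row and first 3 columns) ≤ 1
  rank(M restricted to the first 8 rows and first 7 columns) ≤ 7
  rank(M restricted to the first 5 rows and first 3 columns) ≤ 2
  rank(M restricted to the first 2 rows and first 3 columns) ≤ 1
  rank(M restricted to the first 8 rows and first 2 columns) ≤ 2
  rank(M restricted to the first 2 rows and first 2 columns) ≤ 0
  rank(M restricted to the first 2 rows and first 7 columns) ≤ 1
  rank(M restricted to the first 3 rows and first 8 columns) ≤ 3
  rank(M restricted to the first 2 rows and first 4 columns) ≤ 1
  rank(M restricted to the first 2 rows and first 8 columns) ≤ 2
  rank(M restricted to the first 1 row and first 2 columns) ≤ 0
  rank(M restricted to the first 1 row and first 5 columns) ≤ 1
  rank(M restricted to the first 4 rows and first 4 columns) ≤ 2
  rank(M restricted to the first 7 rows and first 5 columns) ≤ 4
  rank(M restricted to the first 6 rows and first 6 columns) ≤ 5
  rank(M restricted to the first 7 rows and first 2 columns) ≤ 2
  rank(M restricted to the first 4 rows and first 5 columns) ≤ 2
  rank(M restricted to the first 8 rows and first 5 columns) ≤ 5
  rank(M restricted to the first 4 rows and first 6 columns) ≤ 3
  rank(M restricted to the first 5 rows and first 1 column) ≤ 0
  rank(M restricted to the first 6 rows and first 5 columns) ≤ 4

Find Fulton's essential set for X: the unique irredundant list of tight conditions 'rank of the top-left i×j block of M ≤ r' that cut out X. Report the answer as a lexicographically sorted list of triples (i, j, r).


Propagating the 23 rank bounds to every northwest block:

  0, 0, 1, 1, 1, 1, 1, 1
  0, 0, 1, 1, 1, 1, 1, 2
  0, 1, 2, 2, 2, 2, 2, 3
  0, 1, 2, 2, 2, 3, 3, 4
  0, 1, 2, 3, 3, 4, 4, 5
  1, 2, 3, 4, 4, 5, 5, 6
  1, 2, 3, 4, 4, 5, 6, 7
  1, 2, 3, 4, 5, 6, 7, 8

reading off 1-entries of Δ²R: w = (3, 8, 2, 6, 4, 1, 7, 5).

ℓ(w)=14; the 5 essential cells (i,j,r):

[(2, 2, 0), (2, 7, 1), (4, 5, 2), (5, 1, 0), (7, 5, 4)]


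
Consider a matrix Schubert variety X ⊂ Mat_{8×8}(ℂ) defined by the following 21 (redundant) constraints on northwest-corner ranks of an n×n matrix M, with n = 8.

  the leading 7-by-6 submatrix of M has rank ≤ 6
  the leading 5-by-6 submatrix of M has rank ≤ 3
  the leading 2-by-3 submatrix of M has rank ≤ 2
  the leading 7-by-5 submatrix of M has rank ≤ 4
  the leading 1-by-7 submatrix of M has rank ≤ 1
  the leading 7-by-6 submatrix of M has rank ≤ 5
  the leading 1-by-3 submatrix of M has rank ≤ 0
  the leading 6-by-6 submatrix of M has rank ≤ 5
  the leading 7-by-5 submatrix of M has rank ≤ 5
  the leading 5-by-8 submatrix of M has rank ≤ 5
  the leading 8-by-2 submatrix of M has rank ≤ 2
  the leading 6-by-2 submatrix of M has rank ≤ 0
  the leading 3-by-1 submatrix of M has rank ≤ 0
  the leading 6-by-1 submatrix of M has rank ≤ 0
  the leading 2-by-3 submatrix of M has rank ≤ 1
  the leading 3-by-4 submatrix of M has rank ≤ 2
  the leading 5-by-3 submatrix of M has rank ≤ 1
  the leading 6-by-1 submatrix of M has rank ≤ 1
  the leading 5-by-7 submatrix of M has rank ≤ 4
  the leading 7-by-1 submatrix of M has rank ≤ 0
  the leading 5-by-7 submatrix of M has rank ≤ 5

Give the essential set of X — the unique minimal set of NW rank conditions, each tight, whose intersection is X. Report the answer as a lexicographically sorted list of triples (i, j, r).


Rank table r_w(8×8) implied by the 21 constraints:

  0 | 0 | 0 | 1 | 1 | 1 | 1 | 1
  0 | 0 | 1 | 2 | 2 | 2 | 2 | 2
  0 | 0 | 1 | 2 | 3 | 3 | 3 | 3
  0 | 0 | 1 | 2 | 3 | 3 | 4 | 4
  0 | 0 | 1 | 2 | 3 | 3 | 4 | 5
  0 | 0 | 1 | 2 | 3 | 4 | 5 | 6
  0 | 1 | 2 | 3 | 4 | 5 | 6 | 7
  1 | 2 | 3 | 4 | 5 | 6 | 7 | 8

the unique w with this rank table is (4, 3, 5, 7, 8, 6, 2, 1).

ℓ(w)=16; the 4 essential cells (i,j,r):

[(1, 3, 0), (5, 6, 3), (6, 2, 0), (7, 1, 0)]


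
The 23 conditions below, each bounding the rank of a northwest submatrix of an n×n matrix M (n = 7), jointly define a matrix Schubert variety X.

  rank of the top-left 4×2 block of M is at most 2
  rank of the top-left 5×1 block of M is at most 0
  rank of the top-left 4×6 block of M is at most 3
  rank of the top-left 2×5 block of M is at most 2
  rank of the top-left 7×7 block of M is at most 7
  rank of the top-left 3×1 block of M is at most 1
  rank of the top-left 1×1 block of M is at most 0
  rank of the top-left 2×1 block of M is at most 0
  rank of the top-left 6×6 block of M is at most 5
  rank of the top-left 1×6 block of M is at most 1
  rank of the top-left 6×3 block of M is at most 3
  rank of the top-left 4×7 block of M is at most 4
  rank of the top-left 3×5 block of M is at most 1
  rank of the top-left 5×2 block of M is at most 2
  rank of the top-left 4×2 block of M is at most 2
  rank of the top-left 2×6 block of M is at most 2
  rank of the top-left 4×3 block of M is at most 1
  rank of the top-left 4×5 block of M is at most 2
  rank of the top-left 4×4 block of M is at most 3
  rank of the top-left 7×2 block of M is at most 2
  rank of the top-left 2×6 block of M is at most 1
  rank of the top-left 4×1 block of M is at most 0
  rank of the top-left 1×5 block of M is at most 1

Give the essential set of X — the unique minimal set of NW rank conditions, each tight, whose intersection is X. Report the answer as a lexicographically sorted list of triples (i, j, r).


Recovering R(i,j) via the rank-extension bound from the 23 conditions:

  i=1: 0, 1, 1, 1, 1, 1, 1
  i=2: 0, 1, 1, 1, 1, 1, 2
  i=3: 0, 1, 1, 1, 1, 2, 3
  i=4: 0, 1, 1, 2, 2, 3, 4
  i=5: 0, 1, 2, 3, 3, 4, 5
  i=6: 1, 2, 3, 4, 4, 5, 6
  i=7: 1, 2, 3, 4, 5, 6, 7

the unique w with this rank table is (2, 7, 6, 4, 3, 1, 5).

D(w) has 13 cells with 4 SE-corners; essential set:

[(2, 6, 1), (3, 5, 1), (4, 3, 1), (5, 1, 0)]


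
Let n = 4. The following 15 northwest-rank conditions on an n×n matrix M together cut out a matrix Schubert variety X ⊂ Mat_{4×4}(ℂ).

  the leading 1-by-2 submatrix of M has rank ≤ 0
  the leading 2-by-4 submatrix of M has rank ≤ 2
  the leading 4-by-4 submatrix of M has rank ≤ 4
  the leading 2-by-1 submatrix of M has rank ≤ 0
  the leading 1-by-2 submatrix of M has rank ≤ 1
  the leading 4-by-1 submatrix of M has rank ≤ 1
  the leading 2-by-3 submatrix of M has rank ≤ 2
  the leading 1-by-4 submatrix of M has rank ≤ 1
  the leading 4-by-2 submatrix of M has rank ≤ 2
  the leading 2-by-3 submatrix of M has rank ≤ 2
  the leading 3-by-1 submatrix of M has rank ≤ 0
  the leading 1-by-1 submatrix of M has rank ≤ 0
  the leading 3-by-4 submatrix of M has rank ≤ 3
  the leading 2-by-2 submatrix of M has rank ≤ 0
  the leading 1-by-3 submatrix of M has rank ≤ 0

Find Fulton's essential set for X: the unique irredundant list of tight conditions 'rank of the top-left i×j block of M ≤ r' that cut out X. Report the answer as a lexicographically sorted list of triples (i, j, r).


Reconstructing r_w from the 15 given conditions:

  R[1]: 0, 0, 0, 1
  R[2]: 0, 0, 1, 2
  R[3]: 0, 1, 2, 3
  R[4]: 1, 2, 3, 4

reading off 1-entries of Δ²R: w = (4, 3, 2, 1).

3 SE-corners of the 6-cell Rothe diagram give Ess(w):

[(1, 3, 0), (2, 2, 0), (3, 1, 0)]


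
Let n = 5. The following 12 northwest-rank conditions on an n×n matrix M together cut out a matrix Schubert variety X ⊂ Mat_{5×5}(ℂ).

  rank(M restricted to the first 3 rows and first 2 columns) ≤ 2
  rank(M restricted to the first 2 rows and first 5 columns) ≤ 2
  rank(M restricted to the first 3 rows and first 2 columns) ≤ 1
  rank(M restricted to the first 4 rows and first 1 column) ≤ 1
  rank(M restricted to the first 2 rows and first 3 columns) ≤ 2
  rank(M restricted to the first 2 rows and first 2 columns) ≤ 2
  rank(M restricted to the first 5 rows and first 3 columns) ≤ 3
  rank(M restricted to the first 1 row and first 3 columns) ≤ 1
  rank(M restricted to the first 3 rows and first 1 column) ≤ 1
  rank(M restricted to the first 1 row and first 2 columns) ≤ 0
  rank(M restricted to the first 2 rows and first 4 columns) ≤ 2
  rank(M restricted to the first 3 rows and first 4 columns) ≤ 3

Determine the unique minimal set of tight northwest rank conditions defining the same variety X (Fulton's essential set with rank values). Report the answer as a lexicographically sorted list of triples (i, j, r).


Rank table r_w(5×5) implied by the 12 constraints:

  row 1: 0  0  1  1  1
  row 2: 1  1  2  2  2
  row 3: 1  1  2  3  3
  row 4: 1  2  3  4  4
  row 5: 1  2  3  4  5

hence w(1..5) = (3, 1, 4, 2, 5).

Fulton essential set (2 of the 3 Rothe cells):

[(1, 2, 0), (3, 2, 1)]


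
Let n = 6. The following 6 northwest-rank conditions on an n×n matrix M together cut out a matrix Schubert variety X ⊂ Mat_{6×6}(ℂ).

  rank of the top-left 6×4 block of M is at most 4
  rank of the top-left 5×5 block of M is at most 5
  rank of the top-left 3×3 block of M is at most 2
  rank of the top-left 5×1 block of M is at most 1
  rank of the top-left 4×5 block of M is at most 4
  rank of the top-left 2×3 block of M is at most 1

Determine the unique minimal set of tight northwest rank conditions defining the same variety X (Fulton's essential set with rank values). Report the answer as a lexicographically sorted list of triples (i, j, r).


Propagating the 6 rank bounds to every northwest block:

  R[1]: 1  1  1  1  1  1
  R[2]: 1  1  1  2  2  2
  R[3]: 1  2  2  3  3  3
  R[4]: 1  2  3  4  4  4
  R[5]: 1  2  3  4  5  5
  R[6]: 1  2  3  4  5  6

so w = (1, 4, 2, 3, 5, 6).

|D(w)|=2, |Ess(w)|=1:

[(2, 3, 1)]


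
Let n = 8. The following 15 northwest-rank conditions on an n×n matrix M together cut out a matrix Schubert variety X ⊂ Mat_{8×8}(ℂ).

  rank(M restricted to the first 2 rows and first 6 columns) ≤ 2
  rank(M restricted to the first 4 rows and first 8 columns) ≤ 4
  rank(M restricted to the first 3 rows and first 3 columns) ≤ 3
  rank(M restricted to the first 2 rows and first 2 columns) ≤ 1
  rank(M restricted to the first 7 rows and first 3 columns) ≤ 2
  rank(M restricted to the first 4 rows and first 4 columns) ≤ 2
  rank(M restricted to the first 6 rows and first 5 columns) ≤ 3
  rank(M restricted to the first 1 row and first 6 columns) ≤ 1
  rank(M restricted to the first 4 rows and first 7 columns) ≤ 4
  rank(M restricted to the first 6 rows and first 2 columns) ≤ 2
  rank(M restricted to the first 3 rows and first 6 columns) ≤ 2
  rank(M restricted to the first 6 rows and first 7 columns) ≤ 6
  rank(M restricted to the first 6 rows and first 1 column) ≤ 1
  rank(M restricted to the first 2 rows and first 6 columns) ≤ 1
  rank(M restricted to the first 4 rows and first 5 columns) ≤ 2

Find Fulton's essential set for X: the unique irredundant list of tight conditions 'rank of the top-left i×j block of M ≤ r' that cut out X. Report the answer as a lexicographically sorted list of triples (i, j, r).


Reconstructing r_w from the 15 given conditions:

  1, 1, 1, 1, 1, 1, 1, 1
  1, 1, 1, 1, 1, 1, 2, 2
  1, 2, 2, 2, 2, 2, 3, 3
  1, 2, 2, 2, 2, 3, 4, 4
  1, 2, 2, 3, 3, 4, 5, 5
  1, 2, 2, 3, 3, 4, 5, 6
  1, 2, 2, 3, 4, 5, 6, 7
  1, 2, 3, 4, 5, 6, 7, 8

hence w(1..8) = (1, 7, 2, 6, 4, 8, 5, 3).

ℓ(w)=12; the 4 essential cells (i,j,r):

[(2, 6, 1), (4, 5, 2), (6, 5, 3), (7, 3, 2)]


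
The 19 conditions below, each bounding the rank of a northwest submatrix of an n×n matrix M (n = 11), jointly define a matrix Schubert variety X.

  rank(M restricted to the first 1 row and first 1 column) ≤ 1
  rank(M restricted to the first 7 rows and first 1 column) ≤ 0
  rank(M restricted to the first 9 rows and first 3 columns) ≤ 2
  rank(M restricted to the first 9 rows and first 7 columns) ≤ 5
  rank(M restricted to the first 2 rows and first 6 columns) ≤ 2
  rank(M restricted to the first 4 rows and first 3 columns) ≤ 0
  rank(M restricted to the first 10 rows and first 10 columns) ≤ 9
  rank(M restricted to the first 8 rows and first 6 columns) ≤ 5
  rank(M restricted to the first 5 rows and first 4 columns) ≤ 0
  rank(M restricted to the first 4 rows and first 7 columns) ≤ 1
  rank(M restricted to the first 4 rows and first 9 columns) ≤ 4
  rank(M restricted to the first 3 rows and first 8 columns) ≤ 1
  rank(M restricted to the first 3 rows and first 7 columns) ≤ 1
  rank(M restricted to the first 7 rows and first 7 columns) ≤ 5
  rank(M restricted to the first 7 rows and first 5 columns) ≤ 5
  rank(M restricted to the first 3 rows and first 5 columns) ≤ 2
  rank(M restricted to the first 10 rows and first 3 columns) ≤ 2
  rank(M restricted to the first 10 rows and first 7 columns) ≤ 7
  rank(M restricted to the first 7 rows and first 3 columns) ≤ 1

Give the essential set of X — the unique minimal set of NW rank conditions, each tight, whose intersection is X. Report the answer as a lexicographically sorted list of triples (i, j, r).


Propagating the 19 rank bounds to every northwest block:

  R[1]: 0  0  0  0  1  1  1  1  1  1  1
  R[2]: 0  0  0  0  1  1  1  1  2  2  2
  R[3]: 0  0  0  0  1  1  1  1  2  3  3
  R[4]: 0  0  0  0  1  1  1  2  3  4  4
  R[5]: 0  0  0  0  1  2  2  3  4  5  5
  R[6]: 0  1  1  1  2  3  3  4  5  6  6
  R[7]: 0  1  1  2  3  4  4  5  6  7  7
  R[8]: 1  2  2  3  4  5  5  6  7  8  8
  R[9]: 1  2  2  3  4  5  5  6  7  8  9
  R[10]: 1  2  2  3  4  5  6  7  8  9  10
  R[11]: 1  2  3  4  5  6  7  8  9  10  11

second differences of R give the permutation w = (5, 9, 10, 8, 6, 2, 4, 1, 11, 7, 3).

D(w) has 34 cells with 7 SE-corners; essential set:

[(3, 8, 1), (4, 7, 1), (5, 4, 0), (7, 1, 0), (7, 3, 1), (9, 7, 5), (10, 3, 2)]


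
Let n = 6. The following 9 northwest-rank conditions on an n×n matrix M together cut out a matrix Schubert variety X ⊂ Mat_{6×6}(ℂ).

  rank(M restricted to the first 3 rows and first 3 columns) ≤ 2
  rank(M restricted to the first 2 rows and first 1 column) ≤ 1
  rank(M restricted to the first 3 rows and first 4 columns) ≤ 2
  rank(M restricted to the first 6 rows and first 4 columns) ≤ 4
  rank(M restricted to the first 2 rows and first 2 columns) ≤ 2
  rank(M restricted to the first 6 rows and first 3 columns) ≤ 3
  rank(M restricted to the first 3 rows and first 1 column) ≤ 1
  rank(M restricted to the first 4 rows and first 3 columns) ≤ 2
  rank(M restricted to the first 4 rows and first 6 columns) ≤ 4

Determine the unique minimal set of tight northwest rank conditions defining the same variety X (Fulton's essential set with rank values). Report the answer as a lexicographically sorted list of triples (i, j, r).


Reconstructing r_w from the 9 given conditions:

  row 1: 1 | 1 | 1 | 1 | 1 | 1
  row 2: 1 | 2 | 2 | 2 | 2 | 2
  row 3: 1 | 2 | 2 | 2 | 3 | 3
  row 4: 1 | 2 | 2 | 3 | 4 | 4
  row 5: 1 | 2 | 3 | 4 | 5 | 5
  row 6: 1 | 2 | 3 | 4 | 5 | 6

so w = (1, 2, 5, 4, 3, 6).

Fulton essential set (2 of the 3 Rothe cells):

[(3, 4, 2), (4, 3, 2)]


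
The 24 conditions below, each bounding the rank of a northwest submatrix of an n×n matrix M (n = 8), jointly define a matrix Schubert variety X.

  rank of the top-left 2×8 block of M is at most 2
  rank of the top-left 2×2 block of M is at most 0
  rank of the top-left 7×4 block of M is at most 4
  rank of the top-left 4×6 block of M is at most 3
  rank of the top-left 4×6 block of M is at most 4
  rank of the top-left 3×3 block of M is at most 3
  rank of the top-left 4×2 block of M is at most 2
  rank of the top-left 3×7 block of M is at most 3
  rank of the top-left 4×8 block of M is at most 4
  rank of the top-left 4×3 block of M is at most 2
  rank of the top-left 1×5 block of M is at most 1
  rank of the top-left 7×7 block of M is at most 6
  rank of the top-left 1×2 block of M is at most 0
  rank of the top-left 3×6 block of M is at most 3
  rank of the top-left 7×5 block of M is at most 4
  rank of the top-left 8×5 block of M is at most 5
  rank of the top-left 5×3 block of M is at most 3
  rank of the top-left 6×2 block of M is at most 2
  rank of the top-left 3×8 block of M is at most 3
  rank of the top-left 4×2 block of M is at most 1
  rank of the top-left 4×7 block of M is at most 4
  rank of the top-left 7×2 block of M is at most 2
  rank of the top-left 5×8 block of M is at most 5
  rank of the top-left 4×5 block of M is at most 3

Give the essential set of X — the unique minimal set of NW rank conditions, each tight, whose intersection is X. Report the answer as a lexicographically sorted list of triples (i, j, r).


Propagating the 24 rank bounds to every northwest block:

  0, 0, 1, 1, 1, 1, 1, 1
  0, 0, 1, 2, 2, 2, 2, 2
  1, 1, 2, 3, 3, 3, 3, 3
  1, 1, 2, 3, 3, 3, 4, 4
  1, 2, 3, 4, 4, 4, 5, 5
  1, 2, 3, 4, 4, 5, 6, 6
  1, 2, 3, 4, 4, 5, 6, 7
  1, 2, 3, 4, 5, 6, 7, 8

so w = (3, 4, 1, 7, 2, 6, 8, 5).

|D(w)|=9, |Ess(w)|=4:

[(2, 2, 0), (4, 2, 1), (4, 6, 3), (7, 5, 4)]


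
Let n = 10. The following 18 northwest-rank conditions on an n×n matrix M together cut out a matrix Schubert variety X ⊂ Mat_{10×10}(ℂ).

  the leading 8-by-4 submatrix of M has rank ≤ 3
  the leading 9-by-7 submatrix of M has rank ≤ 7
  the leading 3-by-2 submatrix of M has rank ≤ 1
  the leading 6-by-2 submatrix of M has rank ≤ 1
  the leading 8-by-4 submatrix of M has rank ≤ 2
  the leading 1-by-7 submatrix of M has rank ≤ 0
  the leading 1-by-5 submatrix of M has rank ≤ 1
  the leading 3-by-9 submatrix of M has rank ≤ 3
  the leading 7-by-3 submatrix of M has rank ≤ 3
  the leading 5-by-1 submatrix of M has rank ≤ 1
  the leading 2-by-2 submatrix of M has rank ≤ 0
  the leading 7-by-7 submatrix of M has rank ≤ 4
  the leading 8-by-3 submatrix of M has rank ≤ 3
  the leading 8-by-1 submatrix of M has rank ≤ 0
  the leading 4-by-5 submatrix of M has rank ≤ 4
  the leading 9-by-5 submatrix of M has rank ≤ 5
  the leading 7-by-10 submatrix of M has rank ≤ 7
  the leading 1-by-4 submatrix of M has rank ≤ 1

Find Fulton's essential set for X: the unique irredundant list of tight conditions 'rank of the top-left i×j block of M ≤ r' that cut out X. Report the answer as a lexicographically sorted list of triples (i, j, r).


Propagating the 18 rank bounds to every northwest block:

  row 1: 0 | 0 | 0 | 0 | 0 | 0 | 0 | 1 | 1 | 1
  row 2: 0 | 0 | 1 | 1 | 1 | 1 | 1 | 2 | 2 | 2
  row 3: 0 | 1 | 2 | 2 | 2 | 2 | 2 | 3 | 3 | 3
  row 4: 0 | 1 | 2 | 2 | 3 | 3 | 3 | 4 | 4 | 4
  row 5: 0 | 1 | 2 | 2 | 3 | 4 | 4 | 5 | 5 | 5
  row 6: 0 | 1 | 2 | 2 | 3 | 4 | 4 | 5 | 6 | 6
  row 7: 0 | 1 | 2 | 2 | 3 | 4 | 4 | 5 | 6 | 7
  row 8: 0 | 1 | 2 | 2 | 3 | 4 | 5 | 6 | 7 | 8
  row 9: 1 | 2 | 3 | 3 | 4 | 5 | 6 | 7 | 8 | 9
  row 10: 1 | 2 | 3 | 4 | 5 | 6 | 7 | 8 | 9 | 10

second differences of R give the permutation w = (8, 3, 2, 5, 6, 9, 10, 7, 1, 4).

|D(w)|=22, |Ess(w)|=5:

[(1, 7, 0), (2, 2, 0), (7, 7, 4), (8, 1, 0), (8, 4, 2)]


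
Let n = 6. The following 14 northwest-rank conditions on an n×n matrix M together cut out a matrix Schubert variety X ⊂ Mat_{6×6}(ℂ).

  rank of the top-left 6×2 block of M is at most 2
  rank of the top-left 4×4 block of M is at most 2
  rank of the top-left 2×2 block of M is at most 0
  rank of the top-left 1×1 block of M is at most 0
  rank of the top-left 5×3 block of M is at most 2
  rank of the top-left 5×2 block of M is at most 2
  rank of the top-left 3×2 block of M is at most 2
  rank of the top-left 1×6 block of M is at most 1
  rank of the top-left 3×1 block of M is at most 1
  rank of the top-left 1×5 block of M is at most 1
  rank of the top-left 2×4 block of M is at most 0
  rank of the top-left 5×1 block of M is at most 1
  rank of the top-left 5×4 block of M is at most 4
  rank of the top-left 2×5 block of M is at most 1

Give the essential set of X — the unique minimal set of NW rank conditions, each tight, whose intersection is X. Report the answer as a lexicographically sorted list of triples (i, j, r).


Propagating the 14 rank bounds to every northwest block:

  row 1: 0  0  0  0  1  1
  row 2: 0  0  0  0  1  2
  row 3: 1  1  1  1  2  3
  row 4: 1  2  2  2  3  4
  row 5: 1  2  2  3  4  5
  row 6: 1  2  3  4  5  6

so w = (5, 6, 1, 2, 4, 3).

|D(w)|=9, |Ess(w)|=2:

[(2, 4, 0), (5, 3, 2)]


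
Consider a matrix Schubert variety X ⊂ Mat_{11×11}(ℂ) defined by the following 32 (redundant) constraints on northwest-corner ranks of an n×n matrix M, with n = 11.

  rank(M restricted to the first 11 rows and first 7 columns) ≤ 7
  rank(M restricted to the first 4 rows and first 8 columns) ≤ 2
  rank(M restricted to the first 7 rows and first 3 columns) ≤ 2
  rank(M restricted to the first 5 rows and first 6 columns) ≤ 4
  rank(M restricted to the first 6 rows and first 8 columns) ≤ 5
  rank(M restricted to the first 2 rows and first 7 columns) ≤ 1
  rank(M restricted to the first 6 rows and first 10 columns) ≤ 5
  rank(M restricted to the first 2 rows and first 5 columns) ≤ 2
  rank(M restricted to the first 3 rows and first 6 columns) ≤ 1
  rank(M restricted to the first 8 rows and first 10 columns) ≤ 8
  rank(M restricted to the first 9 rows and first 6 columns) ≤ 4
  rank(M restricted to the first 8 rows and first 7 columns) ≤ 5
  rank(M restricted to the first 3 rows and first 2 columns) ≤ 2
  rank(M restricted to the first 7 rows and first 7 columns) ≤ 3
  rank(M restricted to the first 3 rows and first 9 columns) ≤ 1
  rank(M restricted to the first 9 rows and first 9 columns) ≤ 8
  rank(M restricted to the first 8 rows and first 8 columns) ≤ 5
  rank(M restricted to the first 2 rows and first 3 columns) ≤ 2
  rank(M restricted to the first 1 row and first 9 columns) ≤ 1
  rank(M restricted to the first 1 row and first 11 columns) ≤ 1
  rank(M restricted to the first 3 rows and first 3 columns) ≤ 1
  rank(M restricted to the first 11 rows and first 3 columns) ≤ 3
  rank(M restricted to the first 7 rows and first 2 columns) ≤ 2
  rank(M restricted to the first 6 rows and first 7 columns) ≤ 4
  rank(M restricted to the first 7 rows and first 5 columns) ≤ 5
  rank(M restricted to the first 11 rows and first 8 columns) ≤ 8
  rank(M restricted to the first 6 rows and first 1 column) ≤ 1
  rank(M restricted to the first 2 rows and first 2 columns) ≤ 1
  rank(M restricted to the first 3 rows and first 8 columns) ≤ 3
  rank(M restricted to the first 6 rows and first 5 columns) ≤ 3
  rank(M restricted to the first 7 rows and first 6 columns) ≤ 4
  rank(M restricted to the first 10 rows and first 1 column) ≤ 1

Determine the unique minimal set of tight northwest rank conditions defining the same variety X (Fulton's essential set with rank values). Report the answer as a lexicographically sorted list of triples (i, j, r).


Rank table r_w(11×11) implied by the 32 constraints:

  row 1: 1 1 1 1 1 1 1 1 1 1 1
  row 2: 1 1 1 1 1 1 1 1 1 2 2
  row 3: 1 1 1 1 1 1 1 1 1 2 3
  row 4: 1 2 2 2 2 2 2 2 2 3 4
  row 5: 1 2 2 3 3 3 3 3 3 4 5
  row 6: 1 2 2 3 3 3 3 4 4 5 6
  row 7: 1 2 2 3 3 3 3 4 5 6 7
  row 8: 1 2 3 4 4 4 4 5 6 7 8
  row 9: 1 2 3 4 4 4 5 6 7 8 9
  row 10: 1 2 3 4 5 5 6 7 8 9 10
  row 11: 1 2 3 4 5 6 7 8 9 10 11

the unique w with this rank table is (1, 10, 11, 2, 4, 8, 9, 3, 7, 5, 6).

Fulton essential set (4 of the 27 Rothe cells):

[(3, 9, 1), (7, 3, 2), (7, 7, 3), (9, 6, 4)]


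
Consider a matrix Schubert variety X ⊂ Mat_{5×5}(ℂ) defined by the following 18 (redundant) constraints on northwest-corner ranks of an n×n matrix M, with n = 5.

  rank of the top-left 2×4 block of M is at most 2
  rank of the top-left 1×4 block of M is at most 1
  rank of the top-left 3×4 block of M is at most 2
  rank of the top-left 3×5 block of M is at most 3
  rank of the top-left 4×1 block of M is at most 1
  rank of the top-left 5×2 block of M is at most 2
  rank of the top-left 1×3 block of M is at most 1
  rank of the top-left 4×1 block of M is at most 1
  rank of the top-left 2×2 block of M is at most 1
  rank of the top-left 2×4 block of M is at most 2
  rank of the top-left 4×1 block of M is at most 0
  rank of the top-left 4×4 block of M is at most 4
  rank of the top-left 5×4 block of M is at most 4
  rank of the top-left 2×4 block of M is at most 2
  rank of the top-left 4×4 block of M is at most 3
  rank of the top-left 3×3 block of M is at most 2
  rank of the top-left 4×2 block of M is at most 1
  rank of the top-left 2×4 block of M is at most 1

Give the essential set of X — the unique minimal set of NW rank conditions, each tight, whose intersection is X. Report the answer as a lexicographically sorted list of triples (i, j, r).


Rank table r_w(5×5) implied by the 18 constraints:

  i=1: 0 1 1 1 1
  i=2: 0 1 1 1 2
  i=3: 0 1 2 2 3
  i=4: 0 1 2 3 4
  i=5: 1 2 3 4 5

the unique w with this rank table is (2, 5, 3, 4, 1).

2 SE-corners of the 6-cell Rothe diagram give Ess(w):

[(2, 4, 1), (4, 1, 0)]


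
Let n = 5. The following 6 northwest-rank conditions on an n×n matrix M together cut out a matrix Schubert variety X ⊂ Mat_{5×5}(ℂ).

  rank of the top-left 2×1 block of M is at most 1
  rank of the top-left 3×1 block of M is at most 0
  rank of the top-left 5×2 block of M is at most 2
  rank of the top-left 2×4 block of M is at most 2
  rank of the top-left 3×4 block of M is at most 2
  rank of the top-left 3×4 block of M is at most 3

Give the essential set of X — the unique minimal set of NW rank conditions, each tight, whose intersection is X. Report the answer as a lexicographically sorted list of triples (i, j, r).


The tightest implied rank at each (i,j), from the 6 conditions:

  R[1]: 0, 1, 1, 1, 1
  R[2]: 0, 1, 2, 2, 2
  R[3]: 0, 1, 2, 2, 3
  R[4]: 1, 2, 3, 3, 4
  R[5]: 1, 2, 3, 4, 5

second differences of R give the permutation w = (2, 3, 5, 1, 4).

Fulton essential set (2 of the 4 Rothe cells):

[(3, 1, 0), (3, 4, 2)]


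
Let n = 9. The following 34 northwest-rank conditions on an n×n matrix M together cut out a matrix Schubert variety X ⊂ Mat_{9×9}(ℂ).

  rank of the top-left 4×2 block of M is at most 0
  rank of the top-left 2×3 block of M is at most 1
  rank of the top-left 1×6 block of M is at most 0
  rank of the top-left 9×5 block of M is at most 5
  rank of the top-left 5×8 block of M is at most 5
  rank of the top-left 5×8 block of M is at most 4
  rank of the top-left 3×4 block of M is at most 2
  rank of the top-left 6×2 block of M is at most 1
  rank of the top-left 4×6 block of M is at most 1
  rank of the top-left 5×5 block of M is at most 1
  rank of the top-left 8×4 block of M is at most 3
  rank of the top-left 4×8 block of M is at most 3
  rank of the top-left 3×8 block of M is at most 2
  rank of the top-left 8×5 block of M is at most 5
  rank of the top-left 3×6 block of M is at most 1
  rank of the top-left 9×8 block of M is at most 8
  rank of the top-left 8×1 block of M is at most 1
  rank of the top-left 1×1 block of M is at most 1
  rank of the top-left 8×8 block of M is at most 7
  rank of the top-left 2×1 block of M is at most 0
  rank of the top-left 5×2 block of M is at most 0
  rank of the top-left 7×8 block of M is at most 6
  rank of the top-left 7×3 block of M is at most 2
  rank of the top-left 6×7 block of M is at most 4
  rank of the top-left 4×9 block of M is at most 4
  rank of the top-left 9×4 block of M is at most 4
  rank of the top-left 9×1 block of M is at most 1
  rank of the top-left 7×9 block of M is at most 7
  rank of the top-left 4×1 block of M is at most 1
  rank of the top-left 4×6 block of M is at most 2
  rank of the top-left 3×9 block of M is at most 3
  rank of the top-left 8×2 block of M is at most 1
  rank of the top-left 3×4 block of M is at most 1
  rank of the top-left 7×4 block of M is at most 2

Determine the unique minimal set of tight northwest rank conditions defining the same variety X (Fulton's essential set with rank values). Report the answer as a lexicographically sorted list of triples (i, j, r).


Reconstructing r_w from the 34 given conditions:

  row 1: 0 0 0 0 0 0 1 1 1
  row 2: 0 0 1 1 1 1 2 2 2
  row 3: 0 0 1 1 1 1 2 2 3
  row 4: 0 0 1 1 1 1 2 3 4
  row 5: 0 0 1 1 1 2 3 4 5
  row 6: 1 1 2 2 2 3 4 5 6
  row 7: 1 1 2 2 3 4 5 6 7
  row 8: 1 1 2 3 4 5 6 7 8
  row 9: 1 2 3 4 5 6 7 8 9

giving w = (7, 3, 9, 8, 6, 1, 5, 4, 2) via Δ²R.

Rothe diagram D(w) (26 cells), 7 SE-corners (essential conditions):

[(1, 6, 0), (3, 8, 2), (4, 6, 1), (5, 2, 0), (5, 5, 1), (7, 4, 2), (8, 2, 1)]


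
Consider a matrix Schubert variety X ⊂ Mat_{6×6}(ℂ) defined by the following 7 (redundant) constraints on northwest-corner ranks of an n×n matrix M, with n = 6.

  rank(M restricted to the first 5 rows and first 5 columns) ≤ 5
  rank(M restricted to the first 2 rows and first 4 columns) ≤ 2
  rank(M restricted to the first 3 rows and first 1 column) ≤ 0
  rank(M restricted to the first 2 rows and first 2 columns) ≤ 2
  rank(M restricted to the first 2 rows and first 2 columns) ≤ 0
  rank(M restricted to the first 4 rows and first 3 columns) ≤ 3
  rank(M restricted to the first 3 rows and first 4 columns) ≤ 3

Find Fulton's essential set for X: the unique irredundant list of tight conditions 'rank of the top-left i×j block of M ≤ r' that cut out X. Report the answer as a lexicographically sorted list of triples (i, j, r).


Recovering R(i,j) via the rank-extension bound from the 7 conditions:

  row 1: 0, 0, 1, 1, 1, 1
  row 2: 0, 0, 1, 2, 2, 2
  row 3: 0, 1, 2, 3, 3, 3
  row 4: 1, 2, 3, 4, 4, 4
  row 5: 1, 2, 3, 4, 5, 5
  row 6: 1, 2, 3, 4, 5, 6

second differences of R give the permutation w = (3, 4, 2, 1, 5, 6).

2 SE-corners of the 5-cell Rothe diagram give Ess(w):

[(2, 2, 0), (3, 1, 0)]


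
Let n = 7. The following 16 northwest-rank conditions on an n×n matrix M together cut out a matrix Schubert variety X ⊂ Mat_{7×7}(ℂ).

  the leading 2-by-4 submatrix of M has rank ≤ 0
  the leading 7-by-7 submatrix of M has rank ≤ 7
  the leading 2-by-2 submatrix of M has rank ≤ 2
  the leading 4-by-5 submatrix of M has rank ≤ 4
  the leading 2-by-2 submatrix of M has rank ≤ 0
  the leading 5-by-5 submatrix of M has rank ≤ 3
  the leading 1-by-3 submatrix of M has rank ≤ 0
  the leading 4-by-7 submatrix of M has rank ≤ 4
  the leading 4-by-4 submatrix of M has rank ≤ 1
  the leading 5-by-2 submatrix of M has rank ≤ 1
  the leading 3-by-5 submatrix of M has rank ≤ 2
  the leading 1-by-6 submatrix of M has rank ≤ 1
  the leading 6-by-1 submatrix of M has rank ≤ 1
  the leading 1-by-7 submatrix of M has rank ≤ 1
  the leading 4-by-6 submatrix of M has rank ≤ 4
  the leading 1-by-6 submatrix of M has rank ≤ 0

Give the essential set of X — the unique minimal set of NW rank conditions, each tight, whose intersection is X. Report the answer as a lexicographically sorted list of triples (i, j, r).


Reconstructing r_w from the 16 given conditions:

  i=1: 0, 0, 0, 0, 0, 0, 1
  i=2: 0, 0, 0, 0, 1, 1, 2
  i=3: 1, 1, 1, 1, 2, 2, 3
  i=4: 1, 1, 1, 1, 2, 3, 4
  i=5: 1, 1, 2, 2, 3, 4, 5
  i=6: 1, 2, 3, 3, 4, 5, 6
  i=7: 1, 2, 3, 4, 5, 6, 7

the unique w with this rank table is (7, 5, 1, 6, 3, 2, 4).

ℓ(w)=14; the 4 essential cells (i,j,r):

[(1, 6, 0), (2, 4, 0), (4, 4, 1), (5, 2, 1)]


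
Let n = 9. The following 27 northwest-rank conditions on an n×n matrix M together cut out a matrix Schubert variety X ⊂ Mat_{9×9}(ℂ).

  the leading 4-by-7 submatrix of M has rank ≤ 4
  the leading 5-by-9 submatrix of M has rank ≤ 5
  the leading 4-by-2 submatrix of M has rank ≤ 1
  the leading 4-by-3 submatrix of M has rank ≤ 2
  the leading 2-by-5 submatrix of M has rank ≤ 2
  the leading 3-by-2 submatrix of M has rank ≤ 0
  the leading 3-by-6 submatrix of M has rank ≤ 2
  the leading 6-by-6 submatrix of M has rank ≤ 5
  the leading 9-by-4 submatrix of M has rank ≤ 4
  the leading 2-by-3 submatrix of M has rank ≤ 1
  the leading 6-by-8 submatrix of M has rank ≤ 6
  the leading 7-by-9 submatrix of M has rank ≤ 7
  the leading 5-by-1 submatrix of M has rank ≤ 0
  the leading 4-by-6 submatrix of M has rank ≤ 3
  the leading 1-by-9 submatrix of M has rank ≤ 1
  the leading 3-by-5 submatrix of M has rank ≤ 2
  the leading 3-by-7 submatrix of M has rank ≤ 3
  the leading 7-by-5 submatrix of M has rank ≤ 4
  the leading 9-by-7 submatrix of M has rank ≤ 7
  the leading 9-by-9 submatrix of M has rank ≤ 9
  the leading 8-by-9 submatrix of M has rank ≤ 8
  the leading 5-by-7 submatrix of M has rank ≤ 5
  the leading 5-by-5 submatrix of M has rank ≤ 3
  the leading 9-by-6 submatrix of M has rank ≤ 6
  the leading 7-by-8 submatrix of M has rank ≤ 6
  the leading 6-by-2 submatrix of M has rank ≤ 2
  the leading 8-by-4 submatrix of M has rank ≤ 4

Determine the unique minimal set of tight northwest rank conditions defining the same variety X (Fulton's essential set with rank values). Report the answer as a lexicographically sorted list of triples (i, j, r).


Reconstructing r_w from the 27 given conditions:

  0, 0, 1, 1, 1, 1, 1, 1, 1
  0, 0, 1, 2, 2, 2, 2, 2, 2
  0, 0, 1, 2, 2, 2, 3, 3, 3
  0, 1, 2, 3, 3, 3, 4, 4, 4
  0, 1, 2, 3, 3, 4, 5, 5, 5
  1, 2, 3, 4, 4, 5, 6, 6, 6
  1, 2, 3, 4, 4, 5, 6, 6, 7
  1, 2, 3, 4, 5, 6, 7, 7, 8
  1, 2, 3, 4, 5, 6, 7, 8, 9

hence w(1..9) = (3, 4, 7, 2, 6, 1, 9, 5, 8).

6 SE-corners of the 13-cell Rothe diagram give Ess(w):

[(3, 2, 0), (3, 6, 2), (5, 1, 0), (5, 5, 3), (7, 5, 4), (7, 8, 6)]


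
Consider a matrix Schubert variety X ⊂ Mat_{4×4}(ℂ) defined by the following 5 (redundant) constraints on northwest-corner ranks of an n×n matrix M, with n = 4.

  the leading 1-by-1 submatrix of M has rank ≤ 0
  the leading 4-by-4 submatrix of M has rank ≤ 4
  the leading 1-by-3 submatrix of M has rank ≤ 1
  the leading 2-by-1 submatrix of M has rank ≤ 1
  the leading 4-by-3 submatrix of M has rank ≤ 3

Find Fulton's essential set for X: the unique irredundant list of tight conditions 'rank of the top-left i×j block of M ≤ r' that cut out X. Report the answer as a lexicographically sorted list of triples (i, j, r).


The tightest implied rank at each (i,j), from the 5 conditions:

  0  1  1  1
  1  2  2  2
  1  2  3  3
  1  2  3  4

the unique w with this rank table is (2, 1, 3, 4).

|D(w)|=1, |Ess(w)|=1:

[(1, 1, 0)]


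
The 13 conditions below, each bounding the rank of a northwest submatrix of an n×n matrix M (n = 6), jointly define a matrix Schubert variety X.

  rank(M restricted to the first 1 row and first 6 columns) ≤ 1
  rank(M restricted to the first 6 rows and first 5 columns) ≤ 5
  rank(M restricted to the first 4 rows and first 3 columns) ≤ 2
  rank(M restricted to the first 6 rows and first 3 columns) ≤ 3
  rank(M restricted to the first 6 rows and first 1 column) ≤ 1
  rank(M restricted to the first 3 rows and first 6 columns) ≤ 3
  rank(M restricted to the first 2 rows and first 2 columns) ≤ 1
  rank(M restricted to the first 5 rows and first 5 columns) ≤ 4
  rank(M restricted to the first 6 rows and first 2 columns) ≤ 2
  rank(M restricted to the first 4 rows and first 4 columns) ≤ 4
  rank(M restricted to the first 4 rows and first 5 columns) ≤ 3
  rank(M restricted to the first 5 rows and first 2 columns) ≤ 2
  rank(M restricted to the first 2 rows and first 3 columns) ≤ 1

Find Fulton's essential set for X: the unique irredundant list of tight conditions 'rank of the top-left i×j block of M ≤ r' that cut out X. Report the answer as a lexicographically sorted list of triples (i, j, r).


Reconstructing r_w from the 13 given conditions:

  row 1: 1, 1, 1, 1, 1, 1
  row 2: 1, 1, 1, 2, 2, 2
  row 3: 1, 2, 2, 3, 3, 3
  row 4: 1, 2, 2, 3, 3, 4
  row 5: 1, 2, 3, 4, 4, 5
  row 6: 1, 2, 3, 4, 5, 6

giving w = (1, 4, 2, 6, 3, 5) via Δ²R.

Fulton essential set (3 of the 4 Rothe cells):

[(2, 3, 1), (4, 3, 2), (4, 5, 3)]


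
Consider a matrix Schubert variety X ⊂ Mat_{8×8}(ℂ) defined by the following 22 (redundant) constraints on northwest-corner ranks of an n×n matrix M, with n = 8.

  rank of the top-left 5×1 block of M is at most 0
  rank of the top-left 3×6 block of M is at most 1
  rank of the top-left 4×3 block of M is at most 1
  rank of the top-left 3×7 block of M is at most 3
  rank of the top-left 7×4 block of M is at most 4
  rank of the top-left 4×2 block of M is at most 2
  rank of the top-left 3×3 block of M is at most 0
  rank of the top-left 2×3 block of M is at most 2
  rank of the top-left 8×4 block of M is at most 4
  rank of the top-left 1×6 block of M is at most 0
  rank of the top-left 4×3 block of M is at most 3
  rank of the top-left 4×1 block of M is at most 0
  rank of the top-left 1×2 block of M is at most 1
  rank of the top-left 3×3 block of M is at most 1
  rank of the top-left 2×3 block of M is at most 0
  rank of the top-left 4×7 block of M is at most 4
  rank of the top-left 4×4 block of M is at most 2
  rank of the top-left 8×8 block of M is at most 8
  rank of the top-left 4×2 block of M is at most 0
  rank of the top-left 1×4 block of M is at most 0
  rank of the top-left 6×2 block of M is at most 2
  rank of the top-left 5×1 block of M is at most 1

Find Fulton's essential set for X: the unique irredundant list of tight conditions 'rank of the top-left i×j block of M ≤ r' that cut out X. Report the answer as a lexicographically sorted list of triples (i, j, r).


The tightest implied rank at each (i,j), from the 22 conditions:

  i=1: 0  0  0  0  0  0  1  1
  i=2: 0  0  0  1  1  1  2  2
  i=3: 0  0  0  1  1  1  2  3
  i=4: 0  0  1  2  2  2  3  4
  i=5: 0  1  2  3  3  3  4  5
  i=6: 1  2  3  4  4  4  5  6
  i=7: 1  2  3  4  5  5  6  7
  i=8: 1  2  3  4  5  6  7  8

reading off 1-entries of Δ²R: w = (7, 4, 8, 3, 2, 1, 5, 6).

Fulton essential set (5 of the 17 Rothe cells):

[(1, 6, 0), (3, 3, 0), (3, 6, 1), (4, 2, 0), (5, 1, 0)]
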